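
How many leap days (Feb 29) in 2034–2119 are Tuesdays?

Leap years in 2034–2119: 20 of them.
Feb 29 weekday advances by 5 (mod 7) from one leap year to the next four years later (or differs when a century non-leap intervenes).
Leap-day weekdays: 2036:Fri 2040:Wed 2044:Mon 2048:Sat 2052:Thu 2056:Tue✓ 2060:Sun 2064:Fri 2068:Wed 2072:Mon 2076:Sat 2080:Thu 2084:Tue✓ 2088:Sun 2092:Fri 2096:Wed 2104:Fri 2108:Wed 2112:Mon 2116:Sat
Tuesday: 2056, 2084 → 2.

2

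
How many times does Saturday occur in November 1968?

November 1968 has 30 days and begins on Friday.
The first Saturday is November 2.
Saturdays fall on 2, 9, 16, 23, 30 — that's 5.

5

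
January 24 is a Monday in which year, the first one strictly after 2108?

From one year to the next, a fixed date's weekday advances by 1, or by 2 when a Feb 29 lies between the two dates.
2108: January 24 is Tuesday.
2109: Thursday (+2)
2110: Friday (+1)
2111: Saturday (+1)
2112: Sunday (+1)
2113: Tuesday (+2)
2114: Wednesday (+1)
2115: Thursday (+1)
2116: Friday (+1)
2117: Sunday (+2)
2118: Monday (+1)
January 24 falls on a Monday in 2118.

2118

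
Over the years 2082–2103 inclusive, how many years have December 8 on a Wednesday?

4

Track December 8's weekday year by year (advancing +1, or +2 across a Feb 29):
  2082: Tue  2083: Wed (+1) ✓  2084: Fri (+2)  2085: Sat (+1)  2086: Sun (+1)
  2087: Mon (+1)  2088: Wed (+2) ✓  2089: Thu (+1)  2090: Fri (+1)  2091: Sat (+1)
  2092: Mon (+2)  2093: Tue (+1)  2094: Wed (+1) ✓  2095: Thu (+1)  2096: Sat (+2)
  2097: Sun (+1)  2098: Mon (+1)  2099: Tue (+1)  2100: Wed (+1) ✓  2101: Thu (+1)
  2102: Fri (+1)  2103: Sat (+1)
Wednesday years: 2083, 2088, 2094, 2100 — 4 in total.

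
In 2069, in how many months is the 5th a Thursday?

Check the 5th of each month of 2069: Jan 5: Sat, Feb 5: Tue, Mar 5: Tue, Apr 5: Fri, May 5: Sun, Jun 5: Wed, Jul 5: Fri, Aug 5: Mon, Sep 5: Thu, Oct 5: Sat, Nov 5: Tue, Dec 5: Thu.
Thursday occurs in September, December — 2 months.

2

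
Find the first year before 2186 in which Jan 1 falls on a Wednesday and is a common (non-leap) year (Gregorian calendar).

Jan 1 advances by 2 weekdays after a leap year and by 1 after a common year.
2186: Jan 1 is Sunday.
2185: Saturday
2184: Thursday (leap)
2183: Wednesday
2183 begins on a Wednesday and is a common year.

2183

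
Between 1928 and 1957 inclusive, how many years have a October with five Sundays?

October has 31 days; it has five Sundays when Sunday falls among the first (month-length − 28) days — i.e. when October 1 is one of Sunday/Saturday/Friday.
October 1 by year: 1928:Mon 1929:Tue 1930:Wed 1931:Thu 1932:Sat✓ 1933:Sun✓ 1934:Mon 1935:Tue 1936:Thu 1937:Fri✓ 1938:Sat✓ 1939:Sun✓ 1940:Tue 1941:Wed 1942:Thu 1943:Fri✓ 1944:Sun✓ 1945:Mon 1946:Tue 1947:Wed 1948:Fri✓ 1949:Sat✓ 1950:Sun✓ 1951:Mon 1952:Wed 1953:Thu 1954:Fri✓ 1955:Sat✓ 1956:Mon 1957:Tue
Years with five Sundays: 1932, 1933, 1937, 1938, 1939, 1943, 1944, 1948, 1949, 1950, 1954, 1955 → 12.

12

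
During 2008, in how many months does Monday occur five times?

4

A month of length L has five Mondays iff its first Monday is on day ≤ L−28 (so day 1–3 in a 31-day month, 1–2 in a 30-day month, day 1 in a leap February).
Checking each month of 2008: Jan starts Tue (31d); Feb starts Fri (29d); Mar starts Sat (31d) ✓; Apr starts Tue (30d); May starts Thu (31d); Jun starts Sun (30d) ✓; Jul starts Tue (31d); Aug starts Fri (31d); Sep starts Mon (30d) ✓; Oct starts Wed (31d); Nov starts Sat (30d); Dec starts Mon (31d) ✓.
Five-Monday months: March, June, September, December → 4.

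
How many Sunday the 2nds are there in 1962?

2

Check the 2nd of each month of 1962: Jan 2: Tue, Feb 2: Fri, Mar 2: Fri, Apr 2: Mon, May 2: Wed, Jun 2: Sat, Jul 2: Mon, Aug 2: Thu, Sep 2: Sun, Oct 2: Tue, Nov 2: Fri, Dec 2: Sun.
Sunday occurs in September, December — 2 months.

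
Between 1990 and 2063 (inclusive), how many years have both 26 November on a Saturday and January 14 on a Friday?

Check each year's weekday for 26 November and January 14:
  1990: Mon/Sun  1991: Tue/Mon  1992: Thu/Tue  1993: Fri/Thu  1994: Sat/Fri ✓  1995: Sun/Sat  1996: Tue/Sun  1997: Wed/Tue  1998: Thu/Wed  1999: Fri/Thu  2000: Sun/Fri  2001: Mon/Sun  2002: Tue/Mon  2003: Wed/Tue  …(46 more)…  2050: Sat/Fri ✓  2051: Sun/Sat  2052: Tue/Sun  2053: Wed/Tue  2054: Thu/Wed  2055: Fri/Thu  2056: Sun/Fri  2057: Mon/Sun  2058: Tue/Mon  2059: Wed/Tue  2060: Fri/Wed  2061: Sat/Fri ✓  2062: Sun/Sat  2063: Mon/Sun
Both conditions hold in: 1994, 2005, 2011, 2022, 2033, 2039, 2050, 2061 — 8.

8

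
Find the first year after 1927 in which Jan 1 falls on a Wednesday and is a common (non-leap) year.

Jan 1 advances by 2 weekdays after a leap year and by 1 after a common year.
1927: Jan 1 is Saturday.
1928: Sunday (leap)
1929: Tuesday
1930: Wednesday
1930 begins on a Wednesday and is a common year.

1930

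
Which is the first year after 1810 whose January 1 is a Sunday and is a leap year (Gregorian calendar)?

Jan 1 advances by 2 weekdays after a leap year and by 1 after a common year.
1810: Jan 1 is Monday.
1811: Tuesday
1812: Wednesday (leap)
1813: Friday
1814: Saturday
1815: Sunday
1816: Monday (leap)
1817: Wednesday
1818: Thursday
1819: Friday
1820: Saturday (leap)
1821: Monday
1822: Tuesday
1823: Wednesday
1824: Thursday (leap)
1825: Saturday
1826: Sunday
1827: Monday
1828: Tuesday (leap)
1829: Thursday
1830: Friday
1831: Saturday
1832: Sunday (leap)
1832 begins on a Sunday and is a leap year.

1832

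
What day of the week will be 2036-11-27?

January 1, 2036 is a Tuesday.
November 27 is day 332 of the year, i.e. 331 days after Jan 1.
331 mod 7 = 2, so advance 2 weekdays from Tuesday: Thursday.

Thursday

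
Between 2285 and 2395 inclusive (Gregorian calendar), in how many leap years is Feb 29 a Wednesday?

4

Leap years in 2285–2395: 26 of them.
Feb 29 weekday advances by 5 (mod 7) from one leap year to the next four years later (or differs when a century non-leap intervenes).
Leap-day weekdays: 2288:Wed✓ 2292:Mon 2296:Sat 2304:Mon 2308:Sat 2312:Thu 2316:Tue 2320:Sun 2324:Fri 2328:Wed✓ 2332:Mon 2336:Sat 2340:Thu 2344:Tue 2348:Sun 2352:Fri 2356:Wed✓ 2360:Mon 2364:Sat 2368:Thu 2372:Tue 2376:Sun 2380:Fri 2384:Wed✓ 2388:Mon 2392:Sat
Wednesday: 2288, 2328, 2356, 2384 → 4.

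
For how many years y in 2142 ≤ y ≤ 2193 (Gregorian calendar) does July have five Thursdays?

22

July has 31 days; it has five Thursdays when Thursday falls among the first (month-length − 28) days — i.e. when July 1 is one of Thursday/Wednesday/Tuesday.
July 1 by year: 2142:Sun 2143:Mon 2144:Wed✓ 2145:Thu✓ 2146:Fri 2147:Sat 2148:Mon 2149:Tue✓ 2150:Wed✓ 2151:Thu✓ 2152:Sat 2153:Sun 2154:Mon 2155:Tue✓ 2156:Thu✓ …(22 more)… 2179:Thu✓ 2180:Sat 2181:Sun 2182:Mon 2183:Tue✓ 2184:Thu✓ 2185:Fri 2186:Sat 2187:Sun 2188:Tue✓ 2189:Wed✓ 2190:Thu✓ 2191:Fri 2192:Sun 2193:Mon
Years with five Thursdays: 2144, 2145, 2149, 2150, 2151, 2155, 2156, 2160, 2161, 2162, 2166, 2167, 2172, 2173, 2177, 2178, 2179, 2183, 2184, 2188, 2189, 2190 → 22.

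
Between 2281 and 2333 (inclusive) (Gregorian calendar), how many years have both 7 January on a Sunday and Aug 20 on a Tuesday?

1

Check each year's weekday for 7 January and Aug 20:
  2281: Fri/Sat  2282: Sat/Sun  2283: Sun/Mon  2284: Mon/Wed  2285: Wed/Thu  2286: Thu/Fri  2287: Fri/Sat  2288: Sat/Mon  2289: Mon/Tue  2290: Tue/Wed  2291: Wed/Thu  2292: Thu/Sat  2293: Sat/Sun  2294: Sun/Mon  …(25 more)…  2320: Wed/Fri  2321: Fri/Sat  2322: Sat/Sun  2323: Sun/Mon  2324: Mon/Wed  2325: Wed/Thu  2326: Thu/Fri  2327: Fri/Sat  2328: Sat/Mon  2329: Mon/Tue  2330: Tue/Wed  2331: Wed/Thu  2332: Thu/Sat  2333: Sat/Sun
Both conditions hold in: 2312 — 1.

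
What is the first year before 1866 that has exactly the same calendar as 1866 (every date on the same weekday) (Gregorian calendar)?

1855

Two years share a calendar iff Jan 1 falls on the same weekday and both are leap or both are common. 1866: Jan 1 is Monday, common year.
1865: Jan 1 Sunday, common
1864: Jan 1 Friday, leap
1863: Jan 1 Thursday, common
1862: Jan 1 Wednesday, common
1861: Jan 1 Tuesday, common
1860: Jan 1 Sunday, leap
1859: Jan 1 Saturday, common
1858: Jan 1 Friday, common
1857: Jan 1 Thursday, common
1856: Jan 1 Tuesday, leap
1855: Jan 1 Monday, common
1855 matches on both conditions.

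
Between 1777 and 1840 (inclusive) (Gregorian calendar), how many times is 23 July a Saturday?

9

Track 23 July's weekday year by year (advancing +1, or +2 across a Feb 29):
  1777: Wed  1778: Thu (+1)  1779: Fri (+1)  1780: Sun (+2)  1781: Mon (+1)
  1782: Tue (+1)  1783: Wed (+1)  1784: Fri (+2)  1785: Sat (+1) ✓  1786: Sun (+1)
  1787: Mon (+1)  1788: Wed (+2)  1789: Thu (+1)  1790: Fri (+1)  … (36 more years) …
  1827: Mon (+1)  1828: Wed (+2)  1829: Thu (+1)  1830: Fri (+1)  1831: Sat (+1) ✓
  1832: Mon (+2)  1833: Tue (+1)  1834: Wed (+1)  1835: Thu (+1)  1836: Sat (+2) ✓
  1837: Sun (+1)  1838: Mon (+1)  1839: Tue (+1)  1840: Thu (+2)
Saturday years: 1785, 1791, 1796, 1803, 1808, 1814, 1825, 1831, 1836 — 9 in total.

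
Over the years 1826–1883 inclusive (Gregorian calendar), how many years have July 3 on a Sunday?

Track July 3's weekday year by year (advancing +1, or +2 across a Feb 29):
  1826: Mon  1827: Tue (+1)  1828: Thu (+2)  1829: Fri (+1)  1830: Sat (+1)
  1831: Sun (+1) ✓  1832: Tue (+2)  1833: Wed (+1)  1834: Thu (+1)  1835: Fri (+1)
  1836: Sun (+2) ✓  1837: Mon (+1)  1838: Tue (+1)  1839: Wed (+1)  … (30 more years) …
  1870: Sun (+1) ✓  1871: Mon (+1)  1872: Wed (+2)  1873: Thu (+1)  1874: Fri (+1)
  1875: Sat (+1)  1876: Mon (+2)  1877: Tue (+1)  1878: Wed (+1)  1879: Thu (+1)
  1880: Sat (+2)  1881: Sun (+1) ✓  1882: Mon (+1)  1883: Tue (+1)
Sunday years: 1831, 1836, 1842, 1853, 1859, 1864, 1870, 1881 — 8 in total.

8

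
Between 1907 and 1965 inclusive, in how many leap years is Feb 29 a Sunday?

2

Leap years in 1907–1965: 15 of them.
Feb 29 weekday advances by 5 (mod 7) from one leap year to the next four years later (or differs when a century non-leap intervenes).
Leap-day weekdays: 1908:Sat 1912:Thu 1916:Tue 1920:Sun✓ 1924:Fri 1928:Wed 1932:Mon 1936:Sat 1940:Thu 1944:Tue 1948:Sun✓ 1952:Fri 1956:Wed 1960:Mon 1964:Sat
Sunday: 1920, 1948 → 2.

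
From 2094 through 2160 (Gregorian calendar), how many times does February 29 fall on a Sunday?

2

Leap years in 2094–2160: 16 of them.
Feb 29 weekday advances by 5 (mod 7) from one leap year to the next four years later (or differs when a century non-leap intervenes).
Leap-day weekdays: 2096:Wed 2104:Fri 2108:Wed 2112:Mon 2116:Sat 2120:Thu 2124:Tue 2128:Sun✓ 2132:Fri 2136:Wed 2140:Mon 2144:Sat 2148:Thu 2152:Tue 2156:Sun✓ 2160:Fri
Sunday: 2128, 2156 → 2.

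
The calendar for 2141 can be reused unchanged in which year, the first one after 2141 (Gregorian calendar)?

Two years share a calendar iff Jan 1 falls on the same weekday and both are leap or both are common. 2141: Jan 1 is Sunday, common year.
2142: Jan 1 Monday, common
2143: Jan 1 Tuesday, common
2144: Jan 1 Wednesday, leap
2145: Jan 1 Friday, common
2146: Jan 1 Saturday, common
2147: Jan 1 Sunday, common
2147 matches on both conditions.

2147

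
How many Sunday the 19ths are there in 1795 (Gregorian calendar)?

Check the 19th of each month of 1795: Jan 19: Mon, Feb 19: Thu, Mar 19: Thu, Apr 19: Sun, May 19: Tue, Jun 19: Fri, Jul 19: Sun, Aug 19: Wed, Sep 19: Sat, Oct 19: Mon, Nov 19: Thu, Dec 19: Sat.
Sunday occurs in April, July — 2 months.

2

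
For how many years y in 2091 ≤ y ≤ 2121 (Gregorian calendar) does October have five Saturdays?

October has 31 days; it has five Saturdays when Saturday falls among the first (month-length − 28) days — i.e. when October 1 is one of Saturday/Friday/Thursday.
October 1 by year: 2091:Mon 2092:Wed 2093:Thu✓ 2094:Fri✓ 2095:Sat✓ 2096:Mon 2097:Tue 2098:Wed 2099:Thu✓ 2100:Fri✓ 2101:Sat✓ 2102:Sun 2103:Mon 2104:Wed 2105:Thu✓ 2106:Fri✓ 2107:Sat✓ 2108:Mon 2109:Tue 2110:Wed 2111:Thu✓ 2112:Sat✓ 2113:Sun 2114:Mon 2115:Tue 2116:Thu✓ 2117:Fri✓ 2118:Sat✓ 2119:Sun 2120:Tue 2121:Wed
Years with five Saturdays: 2093, 2094, 2095, 2099, 2100, 2101, 2105, 2106, 2107, 2111, 2112, 2116, 2117, 2118 → 14.

14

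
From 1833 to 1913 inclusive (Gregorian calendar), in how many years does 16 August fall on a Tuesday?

Track 16 August's weekday year by year (advancing +1, or +2 across a Feb 29):
  1833: Fri  1834: Sat (+1)  1835: Sun (+1)  1836: Tue (+2) ✓  1837: Wed (+1)
  1838: Thu (+1)  1839: Fri (+1)  1840: Sun (+2)  1841: Mon (+1)  1842: Tue (+1) ✓
  1843: Wed (+1)  1844: Fri (+2)  1845: Sat (+1)  1846: Sun (+1)  … (53 more years) …
  1900: Thu (+1)  1901: Fri (+1)  1902: Sat (+1)  1903: Sun (+1)  1904: Tue (+2) ✓
  1905: Wed (+1)  1906: Thu (+1)  1907: Fri (+1)  1908: Sun (+2)  1909: Mon (+1)
  1910: Tue (+1) ✓  1911: Wed (+1)  1912: Fri (+2)  1913: Sat (+1)
Tuesday years: 1836, 1842, 1853, 1859, 1864, 1870, 1881, 1887, 1892, 1898, 1904, 1910 — 12 in total.

12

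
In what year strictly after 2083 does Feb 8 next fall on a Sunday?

From one year to the next, a fixed date's weekday advances by 1, or by 2 when a Feb 29 lies between the two dates.
2083: February 8 is Monday.
2084: Tuesday (+1)
2085: Thursday (+2)
2086: Friday (+1)
2087: Saturday (+1)
2088: Sunday (+1)
Feb 8 falls on a Sunday in 2088.

2088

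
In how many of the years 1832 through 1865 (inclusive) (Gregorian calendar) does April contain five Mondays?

10

April has 30 days; it has five Mondays when Monday falls among the first (month-length − 28) days — i.e. when April 1 is one of Monday/Sunday.
April 1 by year: 1832:Sun✓ 1833:Mon✓ 1834:Tue 1835:Wed 1836:Fri 1837:Sat 1838:Sun✓ 1839:Mon✓ 1840:Wed 1841:Thu 1842:Fri 1843:Sat 1844:Mon✓ 1845:Tue 1846:Wed …(4 more)… 1851:Tue 1852:Thu 1853:Fri 1854:Sat 1855:Sun✓ 1856:Tue 1857:Wed 1858:Thu 1859:Fri 1860:Sun✓ 1861:Mon✓ 1862:Tue 1863:Wed 1864:Fri 1865:Sat
Years with five Mondays: 1832, 1833, 1838, 1839, 1844, 1849, 1850, 1855, 1860, 1861 → 10.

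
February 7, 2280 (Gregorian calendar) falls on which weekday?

Saturday

January 1, 2280 is a Thursday.
February 7 is day 38 of the year, i.e. 37 days after Jan 1.
37 mod 7 = 2, so advance 2 weekdays from Thursday: Saturday.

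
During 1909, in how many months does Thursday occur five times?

A month of length L has five Thursdays iff its first Thursday is on day ≤ L−28 (so day 1–3 in a 31-day month, 1–2 in a 30-day month, day 1 in a leap February).
Checking each month of 1909: Jan starts Fri (31d); Feb starts Mon (28d); Mar starts Mon (31d); Apr starts Thu (30d) ✓; May starts Sat (31d); Jun starts Tue (30d); Jul starts Thu (31d) ✓; Aug starts Sun (31d); Sep starts Wed (30d) ✓; Oct starts Fri (31d); Nov starts Mon (30d); Dec starts Wed (31d) ✓.
Five-Thursday months: April, July, September, December → 4.

4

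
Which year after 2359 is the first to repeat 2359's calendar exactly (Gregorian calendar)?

Two years share a calendar iff Jan 1 falls on the same weekday and both are leap or both are common. 2359: Jan 1 is Thursday, common year.
2360: Jan 1 Friday, leap
2361: Jan 1 Sunday, common
2362: Jan 1 Monday, common
2363: Jan 1 Tuesday, common
2364: Jan 1 Wednesday, leap
2365: Jan 1 Friday, common
2366: Jan 1 Saturday, common
2367: Jan 1 Sunday, common
2368: Jan 1 Monday, leap
2369: Jan 1 Wednesday, common
2370: Jan 1 Thursday, common
2370 matches on both conditions.

2370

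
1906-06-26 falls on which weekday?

January 1, 1906 is a Monday.
June 26 is day 177 of the year, i.e. 176 days after Jan 1.
176 mod 7 = 1, so advance 1 weekday from Monday: Tuesday.

Tuesday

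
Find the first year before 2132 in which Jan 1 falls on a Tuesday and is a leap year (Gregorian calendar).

2104

Jan 1 advances by 2 weekdays after a leap year and by 1 after a common year.
2132: Jan 1 is Tuesday (leap).
2131: Monday
2130: Sunday
2129: Saturday
2128: Thursday (leap)
2127: Wednesday
2126: Tuesday
2125: Monday
2124: Saturday (leap)
2123: Friday
2122: Thursday
2121: Wednesday
2120: Monday (leap)
2119: Sunday
2118: Saturday
2117: Friday
2116: Wednesday (leap)
2115: Tuesday
2114: Monday
2113: Sunday
2112: Friday (leap)
2111: Thursday
2110: Wednesday
2109: Tuesday
2108: Sunday (leap)
2107: Saturday
2106: Friday
2105: Thursday
2104: Tuesday (leap)
2104 begins on a Tuesday and is a leap year.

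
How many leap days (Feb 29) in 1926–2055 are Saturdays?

5

Leap years in 1926–2055: 32 of them.
Feb 29 weekday advances by 5 (mod 7) from one leap year to the next four years later (or differs when a century non-leap intervenes).
Leap-day weekdays: 1928:Wed 1932:Mon 1936:Sat✓ 1940:Thu 1944:Tue 1948:Sun 1952:Fri 1956:Wed 1960:Mon 1964:Sat✓ 1968:Thu 1972:Tue 1976:Sun …(6 more)… 2004:Sun 2008:Fri 2012:Wed 2016:Mon 2020:Sat✓ 2024:Thu 2028:Tue 2032:Sun 2036:Fri 2040:Wed 2044:Mon 2048:Sat✓ 2052:Thu
Saturday: 1936, 1964, 1992, 2020, 2048 → 5.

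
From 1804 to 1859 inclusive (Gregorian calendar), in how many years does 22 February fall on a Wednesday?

Track 22 February's weekday year by year (advancing +1, or +2 across a Feb 29):
  1804: Wed ✓  1805: Fri (+2)  1806: Sat (+1)  1807: Sun (+1)  1808: Mon (+1)
  1809: Wed (+2) ✓  1810: Thu (+1)  1811: Fri (+1)  1812: Sat (+1)  1813: Mon (+2)
  1814: Tue (+1)  1815: Wed (+1) ✓  1816: Thu (+1)  1817: Sat (+2)  … (28 more years) …
  1846: Sun (+1)  1847: Mon (+1)  1848: Tue (+1)  1849: Thu (+2)  1850: Fri (+1)
  1851: Sat (+1)  1852: Sun (+1)  1853: Tue (+2)  1854: Wed (+1) ✓  1855: Thu (+1)
  1856: Fri (+1)  1857: Sun (+2)  1858: Mon (+1)  1859: Tue (+1)
Wednesday years: 1804, 1809, 1815, 1826, 1832, 1837, 1843, 1854 — 8 in total.

8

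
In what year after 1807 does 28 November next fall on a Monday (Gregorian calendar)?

1808

From one year to the next, a fixed date's weekday advances by 1, or by 2 when a Feb 29 lies between the two dates.
1807: November 28 is Saturday.
1808: Monday (+2)
28 November falls on a Monday in 1808.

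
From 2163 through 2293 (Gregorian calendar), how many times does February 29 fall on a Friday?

4

Leap years in 2163–2293: 32 of them.
Feb 29 weekday advances by 5 (mod 7) from one leap year to the next four years later (or differs when a century non-leap intervenes).
Leap-day weekdays: 2164:Wed 2168:Mon 2172:Sat 2176:Thu 2180:Tue 2184:Sun 2188:Fri✓ 2192:Wed 2196:Mon 2204:Wed 2208:Mon 2212:Sat 2216:Thu …(6 more)… 2244:Thu 2248:Tue 2252:Sun 2256:Fri✓ 2260:Wed 2264:Mon 2268:Sat 2272:Thu 2276:Tue 2280:Sun 2284:Fri✓ 2288:Wed 2292:Mon
Friday: 2188, 2228, 2256, 2284 → 4.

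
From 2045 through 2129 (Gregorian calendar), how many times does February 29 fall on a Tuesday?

3

Leap years in 2045–2129: 20 of them.
Feb 29 weekday advances by 5 (mod 7) from one leap year to the next four years later (or differs when a century non-leap intervenes).
Leap-day weekdays: 2048:Sat 2052:Thu 2056:Tue✓ 2060:Sun 2064:Fri 2068:Wed 2072:Mon 2076:Sat 2080:Thu 2084:Tue✓ 2088:Sun 2092:Fri 2096:Wed 2104:Fri 2108:Wed 2112:Mon 2116:Sat 2120:Thu 2124:Tue✓ 2128:Sun
Tuesday: 2056, 2084, 2124 → 3.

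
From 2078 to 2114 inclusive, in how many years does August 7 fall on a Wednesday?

4

Track August 7's weekday year by year (advancing +1, or +2 across a Feb 29):
  2078: Sun  2079: Mon (+1)  2080: Wed (+2) ✓  2081: Thu (+1)  2082: Fri (+1)
  2083: Sat (+1)  2084: Mon (+2)  2085: Tue (+1)  2086: Wed (+1) ✓  2087: Thu (+1)
  2088: Sat (+2)  2089: Sun (+1)  2090: Mon (+1)  2091: Tue (+1)  … (9 more years) …
  2101: Sun (+1)  2102: Mon (+1)  2103: Tue (+1)  2104: Thu (+2)  2105: Fri (+1)
  2106: Sat (+1)  2107: Sun (+1)  2108: Tue (+2)  2109: Wed (+1) ✓  2110: Thu (+1)
  2111: Fri (+1)  2112: Sun (+2)  2113: Mon (+1)  2114: Tue (+1)
Wednesday years: 2080, 2086, 2097, 2109 — 4 in total.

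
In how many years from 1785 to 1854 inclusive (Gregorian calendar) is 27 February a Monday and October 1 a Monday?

3

Check each year's weekday for 27 February and October 1:
  1785: Sun/Sat  1786: Mon/Sun  1787: Tue/Mon  1788: Wed/Wed  1789: Fri/Thu  1790: Sat/Fri  1791: Sun/Sat  1792: Mon/Mon ✓  1793: Wed/Tue  1794: Thu/Wed  1795: Fri/Thu  1796: Sat/Sat  1797: Mon/Sun  1798: Tue/Mon  …(42 more)…  1841: Sat/Fri  1842: Sun/Sat  1843: Mon/Sun  1844: Tue/Tue  1845: Thu/Wed  1846: Fri/Thu  1847: Sat/Fri  1848: Sun/Sun  1849: Tue/Mon  1850: Wed/Tue  1851: Thu/Wed  1852: Fri/Fri  1853: Sun/Sat  1854: Mon/Sun
Both conditions hold in: 1792, 1804, 1832 — 3.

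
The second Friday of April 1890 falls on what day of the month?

April 1, 1890 is a Tuesday, so the first Friday is the 4th.
The second Friday is 4 + 7 = 11.

11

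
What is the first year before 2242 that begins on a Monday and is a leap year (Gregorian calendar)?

Jan 1 advances by 2 weekdays after a leap year and by 1 after a common year.
2242: Jan 1 is Saturday.
2241: Friday
2240: Wednesday (leap)
2239: Tuesday
2238: Monday
2237: Sunday
2236: Friday (leap)
2235: Thursday
2234: Wednesday
2233: Tuesday
2232: Sunday (leap)
2231: Saturday
2230: Friday
2229: Thursday
2228: Tuesday (leap)
2227: Monday
2226: Sunday
2225: Saturday
2224: Thursday (leap)
2223: Wednesday
2222: Tuesday
2221: Monday
2220: Saturday (leap)
2219: Friday
2218: Thursday
2217: Wednesday
2216: Monday (leap)
2216 begins on a Monday and is a leap year.

2216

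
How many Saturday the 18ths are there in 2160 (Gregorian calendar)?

Check the 18th of each month of 2160: Jan 18: Fri, Feb 18: Mon, Mar 18: Tue, Apr 18: Fri, May 18: Sun, Jun 18: Wed, Jul 18: Fri, Aug 18: Mon, Sep 18: Thu, Oct 18: Sat, Nov 18: Tue, Dec 18: Thu.
Saturday occurs in October — 1 month.

1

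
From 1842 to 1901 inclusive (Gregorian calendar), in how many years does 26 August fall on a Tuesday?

8

Track 26 August's weekday year by year (advancing +1, or +2 across a Feb 29):
  1842: Fri  1843: Sat (+1)  1844: Mon (+2)  1845: Tue (+1) ✓  1846: Wed (+1)
  1847: Thu (+1)  1848: Sat (+2)  1849: Sun (+1)  1850: Mon (+1)  1851: Tue (+1) ✓
  1852: Thu (+2)  1853: Fri (+1)  1854: Sat (+1)  1855: Sun (+1)  … (32 more years) …
  1888: Sun (+2)  1889: Mon (+1)  1890: Tue (+1) ✓  1891: Wed (+1)  1892: Fri (+2)
  1893: Sat (+1)  1894: Sun (+1)  1895: Mon (+1)  1896: Wed (+2)  1897: Thu (+1)
  1898: Fri (+1)  1899: Sat (+1)  1900: Sun (+1)  1901: Mon (+1)
Tuesday years: 1845, 1851, 1856, 1862, 1873, 1879, 1884, 1890 — 8 in total.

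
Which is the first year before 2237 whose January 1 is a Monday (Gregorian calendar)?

2227

Jan 1 advances by 2 weekdays after a leap year and by 1 after a common year.
2237: Jan 1 is Sunday.
2236: Friday (leap)
2235: Thursday
2234: Wednesday
2233: Tuesday
2232: Sunday (leap)
2231: Saturday
2230: Friday
2229: Thursday
2228: Tuesday (leap)
2227: Monday
2227 begins on a Monday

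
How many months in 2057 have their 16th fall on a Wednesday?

1

Check the 16th of each month of 2057: Jan 16: Tue, Feb 16: Fri, Mar 16: Fri, Apr 16: Mon, May 16: Wed, Jun 16: Sat, Jul 16: Mon, Aug 16: Thu, Sep 16: Sun, Oct 16: Tue, Nov 16: Fri, Dec 16: Sun.
Wednesday occurs in May — 1 month.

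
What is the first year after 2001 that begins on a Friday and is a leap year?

Jan 1 advances by 2 weekdays after a leap year and by 1 after a common year.
2001: Jan 1 is Monday.
2002: Tuesday
2003: Wednesday
2004: Thursday (leap)
2005: Saturday
2006: Sunday
2007: Monday
2008: Tuesday (leap)
2009: Thursday
2010: Friday
2011: Saturday
2012: Sunday (leap)
2013: Tuesday
2014: Wednesday
2015: Thursday
2016: Friday (leap)
2016 begins on a Friday and is a leap year.

2016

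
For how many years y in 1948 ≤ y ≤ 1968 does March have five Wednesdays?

March has 31 days; it has five Wednesdays when Wednesday falls among the first (month-length − 28) days — i.e. when March 1 is one of Wednesday/Tuesday/Monday.
March 1 by year: 1948:Mon✓ 1949:Tue✓ 1950:Wed✓ 1951:Thu 1952:Sat 1953:Sun 1954:Mon✓ 1955:Tue✓ 1956:Thu 1957:Fri 1958:Sat 1959:Sun 1960:Tue✓ 1961:Wed✓ 1962:Thu 1963:Fri 1964:Sun 1965:Mon✓ 1966:Tue✓ 1967:Wed✓ 1968:Fri
Years with five Wednesdays: 1948, 1949, 1950, 1954, 1955, 1960, 1961, 1965, 1966, 1967 → 10.

10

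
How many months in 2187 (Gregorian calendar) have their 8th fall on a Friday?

1

Check the 8th of each month of 2187: Jan 8: Mon, Feb 8: Thu, Mar 8: Thu, Apr 8: Sun, May 8: Tue, Jun 8: Fri, Jul 8: Sun, Aug 8: Wed, Sep 8: Sat, Oct 8: Mon, Nov 8: Thu, Dec 8: Sat.
Friday occurs in June — 1 month.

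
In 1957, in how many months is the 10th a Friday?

1

Check the 10th of each month of 1957: Jan 10: Thu, Feb 10: Sun, Mar 10: Sun, Apr 10: Wed, May 10: Fri, Jun 10: Mon, Jul 10: Wed, Aug 10: Sat, Sep 10: Tue, Oct 10: Thu, Nov 10: Sun, Dec 10: Tue.
Friday occurs in May — 1 month.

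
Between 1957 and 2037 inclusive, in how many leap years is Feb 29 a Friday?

Leap years in 1957–2037: 20 of them.
Feb 29 weekday advances by 5 (mod 7) from one leap year to the next four years later (or differs when a century non-leap intervenes).
Leap-day weekdays: 1960:Mon 1964:Sat 1968:Thu 1972:Tue 1976:Sun 1980:Fri✓ 1984:Wed 1988:Mon 1992:Sat 1996:Thu 2000:Tue 2004:Sun 2008:Fri✓ 2012:Wed 2016:Mon 2020:Sat 2024:Thu 2028:Tue 2032:Sun 2036:Fri✓
Friday: 1980, 2008, 2036 → 3.

3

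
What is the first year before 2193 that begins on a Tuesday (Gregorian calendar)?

Jan 1 advances by 2 weekdays after a leap year and by 1 after a common year.
2193: Jan 1 is Tuesday.
2192: Sunday (leap)
2191: Saturday
2190: Friday
2189: Thursday
2188: Tuesday (leap)
2188 begins on a Tuesday

2188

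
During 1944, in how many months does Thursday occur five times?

4

A month of length L has five Thursdays iff its first Thursday is on day ≤ L−28 (so day 1–3 in a 31-day month, 1–2 in a 30-day month, day 1 in a leap February).
Checking each month of 1944: Jan starts Sat (31d); Feb starts Tue (29d); Mar starts Wed (31d) ✓; Apr starts Sat (30d); May starts Mon (31d); Jun starts Thu (30d) ✓; Jul starts Sat (31d); Aug starts Tue (31d) ✓; Sep starts Fri (30d); Oct starts Sun (31d); Nov starts Wed (30d) ✓; Dec starts Fri (31d).
Five-Thursday months: March, June, August, November → 4.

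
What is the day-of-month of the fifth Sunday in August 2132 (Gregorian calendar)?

August 1, 2132 is a Friday, so the first Sunday is the 3rd.
The fifth Sunday is 3 + 28 = 31.

31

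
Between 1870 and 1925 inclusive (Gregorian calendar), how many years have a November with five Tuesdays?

November has 30 days; it has five Tuesdays when Tuesday falls among the first (month-length − 28) days — i.e. when November 1 is one of Tuesday/Monday.
November 1 by year: 1870:Tue✓ 1871:Wed 1872:Fri 1873:Sat 1874:Sun 1875:Mon✓ 1876:Wed 1877:Thu 1878:Fri 1879:Sat 1880:Mon✓ 1881:Tue✓ 1882:Wed 1883:Thu 1884:Sat …(26 more)… 1911:Wed 1912:Fri 1913:Sat 1914:Sun 1915:Mon✓ 1916:Wed 1917:Thu 1918:Fri 1919:Sat 1920:Mon✓ 1921:Tue✓ 1922:Wed 1923:Thu 1924:Sat 1925:Sun
Years with five Tuesdays: 1870, 1875, 1880, 1881, 1886, 1887, 1892, 1897, 1898, 1904, 1909, 1910, 1915, 1920, 1921 → 15.

15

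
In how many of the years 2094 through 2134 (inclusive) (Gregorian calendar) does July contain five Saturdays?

18

July has 31 days; it has five Saturdays when Saturday falls among the first (month-length − 28) days — i.e. when July 1 is one of Saturday/Friday/Thursday.
July 1 by year: 2094:Thu✓ 2095:Fri✓ 2096:Sun 2097:Mon 2098:Tue 2099:Wed 2100:Thu✓ 2101:Fri✓ 2102:Sat✓ 2103:Sun 2104:Tue 2105:Wed 2106:Thu✓ 2107:Fri✓ 2108:Sun …(11 more)… 2120:Mon 2121:Tue 2122:Wed 2123:Thu✓ 2124:Sat✓ 2125:Sun 2126:Mon 2127:Tue 2128:Thu✓ 2129:Fri✓ 2130:Sat✓ 2131:Sun 2132:Tue 2133:Wed 2134:Thu✓
Years with five Saturdays: 2094, 2095, 2100, 2101, 2102, 2106, 2107, 2112, 2113, 2117, 2118, 2119, 2123, 2124, 2128, 2129, 2130, 2134 → 18.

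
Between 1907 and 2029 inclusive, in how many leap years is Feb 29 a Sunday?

4

Leap years in 1907–2029: 31 of them.
Feb 29 weekday advances by 5 (mod 7) from one leap year to the next four years later (or differs when a century non-leap intervenes).
Leap-day weekdays: 1908:Sat 1912:Thu 1916:Tue 1920:Sun✓ 1924:Fri 1928:Wed 1932:Mon 1936:Sat 1940:Thu 1944:Tue 1948:Sun✓ 1952:Fri 1956:Wed …(5 more)… 1980:Fri 1984:Wed 1988:Mon 1992:Sat 1996:Thu 2000:Tue 2004:Sun✓ 2008:Fri 2012:Wed 2016:Mon 2020:Sat 2024:Thu 2028:Tue
Sunday: 1920, 1948, 1976, 2004 → 4.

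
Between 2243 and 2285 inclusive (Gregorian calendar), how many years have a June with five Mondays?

13

June has 30 days; it has five Mondays when Monday falls among the first (month-length − 28) days — i.e. when June 1 is one of Monday/Sunday.
June 1 by year: 2243:Thu 2244:Sat 2245:Sun✓ 2246:Mon✓ 2247:Tue 2248:Thu 2249:Fri 2250:Sat 2251:Sun✓ 2252:Tue 2253:Wed 2254:Thu 2255:Fri 2256:Sun✓ 2257:Mon✓ …(13 more)… 2271:Thu 2272:Sat 2273:Sun✓ 2274:Mon✓ 2275:Tue 2276:Thu 2277:Fri 2278:Sat 2279:Sun✓ 2280:Tue 2281:Wed 2282:Thu 2283:Fri 2284:Sun✓ 2285:Mon✓
Years with five Mondays: 2245, 2246, 2251, 2256, 2257, 2262, 2263, 2268, 2273, 2274, 2279, 2284, 2285 → 13.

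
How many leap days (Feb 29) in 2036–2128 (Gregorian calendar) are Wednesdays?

4

Leap years in 2036–2128: 23 of them.
Feb 29 weekday advances by 5 (mod 7) from one leap year to the next four years later (or differs when a century non-leap intervenes).
Leap-day weekdays: 2036:Fri 2040:Wed✓ 2044:Mon 2048:Sat 2052:Thu 2056:Tue 2060:Sun 2064:Fri 2068:Wed✓ 2072:Mon 2076:Sat 2080:Thu 2084:Tue 2088:Sun 2092:Fri 2096:Wed✓ 2104:Fri 2108:Wed✓ 2112:Mon 2116:Sat 2120:Thu 2124:Tue 2128:Sun
Wednesday: 2040, 2068, 2096, 2108 → 4.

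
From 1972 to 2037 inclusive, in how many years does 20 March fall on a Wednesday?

Track 20 March's weekday year by year (advancing +1, or +2 across a Feb 29):
  1972: Mon  1973: Tue (+1)  1974: Wed (+1) ✓  1975: Thu (+1)  1976: Sat (+2)
  1977: Sun (+1)  1978: Mon (+1)  1979: Tue (+1)  1980: Thu (+2)  1981: Fri (+1)
  1982: Sat (+1)  1983: Sun (+1)  1984: Tue (+2)  1985: Wed (+1) ✓  … (38 more years) …
  2024: Wed (+2) ✓  2025: Thu (+1)  2026: Fri (+1)  2027: Sat (+1)  2028: Mon (+2)
  2029: Tue (+1)  2030: Wed (+1) ✓  2031: Thu (+1)  2032: Sat (+2)  2033: Sun (+1)
  2034: Mon (+1)  2035: Tue (+1)  2036: Thu (+2)  2037: Fri (+1)
Wednesday years: 1974, 1985, 1991, 1996, 2002, 2013, 2019, 2024, 2030 — 9 in total.

9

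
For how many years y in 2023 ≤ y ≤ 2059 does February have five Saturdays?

February has 28 days (29 in leap years); it has five Saturdays when Saturday falls among the first (month-length − 28) days — i.e. when February 1 is Saturday in a leap year (never in a common year).
February 1 by year: 2023:Wed 2024:Thu 2025:Sat 2026:Sun 2027:Mon 2028:Tue 2029:Thu 2030:Fri 2031:Sat 2032:Sun 2033:Tue 2034:Wed 2035:Thu 2036:Fri 2037:Sun …(7 more)… 2045:Wed 2046:Thu 2047:Fri 2048:Sat✓ 2049:Mon 2050:Tue 2051:Wed 2052:Thu 2053:Sat 2054:Sun 2055:Mon 2056:Tue 2057:Thu 2058:Fri 2059:Sat
Years with five Saturdays: 2048 → 1.

1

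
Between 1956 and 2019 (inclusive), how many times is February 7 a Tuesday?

10

Track February 7's weekday year by year (advancing +1, or +2 across a Feb 29):
  1956: Tue ✓  1957: Thu (+2)  1958: Fri (+1)  1959: Sat (+1)  1960: Sun (+1)
  1961: Tue (+2) ✓  1962: Wed (+1)  1963: Thu (+1)  1964: Fri (+1)  1965: Sun (+2)
  1966: Mon (+1)  1967: Tue (+1) ✓  1968: Wed (+1)  1969: Fri (+2)  … (36 more years) …
  2006: Tue (+1) ✓  2007: Wed (+1)  2008: Thu (+1)  2009: Sat (+2)  2010: Sun (+1)
  2011: Mon (+1)  2012: Tue (+1) ✓  2013: Thu (+2)  2014: Fri (+1)  2015: Sat (+1)
  2016: Sun (+1)  2017: Tue (+2) ✓  2018: Wed (+1)  2019: Thu (+1)
Tuesday years: 1956, 1961, 1967, 1978, 1984, 1989, 1995, 2006, 2012, 2017 — 10 in total.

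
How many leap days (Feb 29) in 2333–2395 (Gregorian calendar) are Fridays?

2

Leap years in 2333–2395: 15 of them.
Feb 29 weekday advances by 5 (mod 7) from one leap year to the next four years later (or differs when a century non-leap intervenes).
Leap-day weekdays: 2336:Sat 2340:Thu 2344:Tue 2348:Sun 2352:Fri✓ 2356:Wed 2360:Mon 2364:Sat 2368:Thu 2372:Tue 2376:Sun 2380:Fri✓ 2384:Wed 2388:Mon 2392:Sat
Friday: 2352, 2380 → 2.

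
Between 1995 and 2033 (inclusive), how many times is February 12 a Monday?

Track February 12's weekday year by year (advancing +1, or +2 across a Feb 29):
  1995: Sun  1996: Mon (+1) ✓  1997: Wed (+2)  1998: Thu (+1)  1999: Fri (+1)
  2000: Sat (+1)  2001: Mon (+2) ✓  2002: Tue (+1)  2003: Wed (+1)  2004: Thu (+1)
  2005: Sat (+2)  2006: Sun (+1)  2007: Mon (+1) ✓  2008: Tue (+1)  … (11 more years) …
  2020: Wed (+1)  2021: Fri (+2)  2022: Sat (+1)  2023: Sun (+1)  2024: Mon (+1) ✓
  2025: Wed (+2)  2026: Thu (+1)  2027: Fri (+1)  2028: Sat (+1)  2029: Mon (+2) ✓
  2030: Tue (+1)  2031: Wed (+1)  2032: Thu (+1)  2033: Sat (+2)
Monday years: 1996, 2001, 2007, 2018, 2024, 2029 — 6 in total.

6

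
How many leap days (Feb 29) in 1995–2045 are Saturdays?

Leap years in 1995–2045: 13 of them.
Feb 29 weekday advances by 5 (mod 7) from one leap year to the next four years later (or differs when a century non-leap intervenes).
Leap-day weekdays: 1996:Thu 2000:Tue 2004:Sun 2008:Fri 2012:Wed 2016:Mon 2020:Sat✓ 2024:Thu 2028:Tue 2032:Sun 2036:Fri 2040:Wed 2044:Mon
Saturday: 2020 → 1.

1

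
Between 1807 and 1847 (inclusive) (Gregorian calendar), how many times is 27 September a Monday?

6

Track 27 September's weekday year by year (advancing +1, or +2 across a Feb 29):
  1807: Sun  1808: Tue (+2)  1809: Wed (+1)  1810: Thu (+1)  1811: Fri (+1)
  1812: Sun (+2)  1813: Mon (+1) ✓  1814: Tue (+1)  1815: Wed (+1)  1816: Fri (+2)
  1817: Sat (+1)  1818: Sun (+1)  1819: Mon (+1) ✓  1820: Wed (+2)  … (13 more years) …
  1834: Sat (+1)  1835: Sun (+1)  1836: Tue (+2)  1837: Wed (+1)  1838: Thu (+1)
  1839: Fri (+1)  1840: Sun (+2)  1841: Mon (+1) ✓  1842: Tue (+1)  1843: Wed (+1)
  1844: Fri (+2)  1845: Sat (+1)  1846: Sun (+1)  1847: Mon (+1) ✓
Monday years: 1813, 1819, 1824, 1830, 1841, 1847 — 6 in total.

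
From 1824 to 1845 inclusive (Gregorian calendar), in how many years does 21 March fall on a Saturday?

3

Track 21 March's weekday year by year (advancing +1, or +2 across a Feb 29):
  1824: Sun  1825: Mon (+1)  1826: Tue (+1)  1827: Wed (+1)  1828: Fri (+2)
  1829: Sat (+1) ✓  1830: Sun (+1)  1831: Mon (+1)  1832: Wed (+2)  1833: Thu (+1)
  1834: Fri (+1)  1835: Sat (+1) ✓  1836: Mon (+2)  1837: Tue (+1)  1838: Wed (+1)
  1839: Thu (+1)  1840: Sat (+2) ✓  1841: Sun (+1)  1842: Mon (+1)  1843: Tue (+1)
  1844: Thu (+2)  1845: Fri (+1)
Saturday years: 1829, 1835, 1840 — 3 in total.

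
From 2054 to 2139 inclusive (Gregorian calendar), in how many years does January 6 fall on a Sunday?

13

Track January 6's weekday year by year (advancing +1, or +2 across a Feb 29):
  2054: Tue  2055: Wed (+1)  2056: Thu (+1)  2057: Sat (+2)  2058: Sun (+1) ✓
  2059: Mon (+1)  2060: Tue (+1)  2061: Thu (+2)  2062: Fri (+1)  2063: Sat (+1)
  2064: Sun (+1) ✓  2065: Tue (+2)  2066: Wed (+1)  2067: Thu (+1)  … (58 more years) …
  2126: Sun (+1) ✓  2127: Mon (+1)  2128: Tue (+1)  2129: Thu (+2)  2130: Fri (+1)
  2131: Sat (+1)  2132: Sun (+1) ✓  2133: Tue (+2)  2134: Wed (+1)  2135: Thu (+1)
  2136: Fri (+1)  2137: Sun (+2) ✓  2138: Mon (+1)  2139: Tue (+1)
Sunday years: 2058, 2064, 2069, 2075, 2086, 2092, 2097, 2104, 2109, 2115, 2126, 2132, 2137 — 13 in total.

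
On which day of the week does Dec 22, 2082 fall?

January 1, 2082 is a Thursday.
December 22 is day 356 of the year, i.e. 355 days after Jan 1.
355 mod 7 = 5, so advance 5 weekdays from Thursday: Tuesday.

Tuesday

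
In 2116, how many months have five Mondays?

A month of length L has five Mondays iff its first Monday is on day ≤ L−28 (so day 1–3 in a 31-day month, 1–2 in a 30-day month, day 1 in a leap February).
Checking each month of 2116: Jan starts Wed (31d); Feb starts Sat (29d); Mar starts Sun (31d) ✓; Apr starts Wed (30d); May starts Fri (31d); Jun starts Mon (30d) ✓; Jul starts Wed (31d); Aug starts Sat (31d) ✓; Sep starts Tue (30d); Oct starts Thu (31d); Nov starts Sun (30d) ✓; Dec starts Tue (31d).
Five-Monday months: March, June, August, November → 4.

4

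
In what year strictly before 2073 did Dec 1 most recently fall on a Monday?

From one year to the next, a fixed date's weekday advances by 1, or by 2 when a Feb 29 lies between the two dates.
2073: December 1 is Friday.
2072: Thursday (−1)
2071: Tuesday (−2)
2070: Monday (−1)
Dec 1 falls on a Monday in 2070.

2070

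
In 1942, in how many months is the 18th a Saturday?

Check the 18th of each month of 1942: Jan 18: Sun, Feb 18: Wed, Mar 18: Wed, Apr 18: Sat, May 18: Mon, Jun 18: Thu, Jul 18: Sat, Aug 18: Tue, Sep 18: Fri, Oct 18: Sun, Nov 18: Wed, Dec 18: Fri.
Saturday occurs in April, July — 2 months.

2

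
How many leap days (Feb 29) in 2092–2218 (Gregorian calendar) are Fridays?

5

Leap years in 2092–2218: 30 of them.
Feb 29 weekday advances by 5 (mod 7) from one leap year to the next four years later (or differs when a century non-leap intervenes).
Leap-day weekdays: 2092:Fri✓ 2096:Wed 2104:Fri✓ 2108:Wed 2112:Mon 2116:Sat 2120:Thu 2124:Tue 2128:Sun 2132:Fri✓ 2136:Wed 2140:Mon 2144:Sat …(4 more)… 2164:Wed 2168:Mon 2172:Sat 2176:Thu 2180:Tue 2184:Sun 2188:Fri✓ 2192:Wed 2196:Mon 2204:Wed 2208:Mon 2212:Sat 2216:Thu
Friday: 2092, 2104, 2132, 2160, 2188 → 5.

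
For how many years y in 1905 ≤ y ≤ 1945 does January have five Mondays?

January has 31 days; it has five Mondays when Monday falls among the first (month-length − 28) days — i.e. when January 1 is one of Monday/Sunday/Saturday.
January 1 by year: 1905:Sun✓ 1906:Mon✓ 1907:Tue 1908:Wed 1909:Fri 1910:Sat✓ 1911:Sun✓ 1912:Mon✓ 1913:Wed 1914:Thu 1915:Fri 1916:Sat✓ 1917:Mon✓ 1918:Tue 1919:Wed …(11 more)… 1931:Thu 1932:Fri 1933:Sun✓ 1934:Mon✓ 1935:Tue 1936:Wed 1937:Fri 1938:Sat✓ 1939:Sun✓ 1940:Mon✓ 1941:Wed 1942:Thu 1943:Fri 1944:Sat✓ 1945:Mon✓
Years with five Mondays: 1905, 1906, 1910, 1911, 1912, 1916, 1917, 1921, 1922, 1923, 1927, 1928, 1933, 1934, 1938, 1939, 1940, 1944, 1945 → 19.

19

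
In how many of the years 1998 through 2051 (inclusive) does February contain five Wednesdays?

February has 28 days (29 in leap years); it has five Wednesdays when Wednesday falls among the first (month-length − 28) days — i.e. when February 1 is Wednesday in a leap year (never in a common year).
February 1 by year: 1998:Sun 1999:Mon 2000:Tue 2001:Thu 2002:Fri 2003:Sat 2004:Sun 2005:Tue 2006:Wed 2007:Thu 2008:Fri 2009:Sun 2010:Mon 2011:Tue 2012:Wed✓ …(24 more)… 2037:Sun 2038:Mon 2039:Tue 2040:Wed✓ 2041:Fri 2042:Sat 2043:Sun 2044:Mon 2045:Wed 2046:Thu 2047:Fri 2048:Sat 2049:Mon 2050:Tue 2051:Wed
Years with five Wednesdays: 2012, 2040 → 2.

2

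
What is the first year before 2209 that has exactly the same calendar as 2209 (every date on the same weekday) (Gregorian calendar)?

2197

Two years share a calendar iff Jan 1 falls on the same weekday and both are leap or both are common. 2209: Jan 1 is Sunday, common year.
2208: Jan 1 Friday, leap
2207: Jan 1 Thursday, common
2206: Jan 1 Wednesday, common
2205: Jan 1 Tuesday, common
2204: Jan 1 Sunday, leap
2203: Jan 1 Saturday, common
2202: Jan 1 Friday, common
2201: Jan 1 Thursday, common
2200: Jan 1 Wednesday, common
2199: Jan 1 Tuesday, common
2198: Jan 1 Monday, common
2197: Jan 1 Sunday, common
2197 matches on both conditions.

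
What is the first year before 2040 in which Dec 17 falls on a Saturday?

2039

From one year to the next, a fixed date's weekday advances by 1, or by 2 when a Feb 29 lies between the two dates.
2040: December 17 is Monday.
2039: Saturday (−2)
Dec 17 falls on a Saturday in 2039.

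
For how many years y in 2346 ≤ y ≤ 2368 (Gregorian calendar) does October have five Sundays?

10

October has 31 days; it has five Sundays when Sunday falls among the first (month-length − 28) days — i.e. when October 1 is one of Sunday/Saturday/Friday.
October 1 by year: 2346:Tue 2347:Wed 2348:Fri✓ 2349:Sat✓ 2350:Sun✓ 2351:Mon 2352:Wed 2353:Thu 2354:Fri✓ 2355:Sat✓ 2356:Mon 2357:Tue 2358:Wed 2359:Thu 2360:Sat✓ 2361:Sun✓ 2362:Mon 2363:Tue 2364:Thu 2365:Fri✓ 2366:Sat✓ 2367:Sun✓ 2368:Tue
Years with five Sundays: 2348, 2349, 2350, 2354, 2355, 2360, 2361, 2365, 2366, 2367 → 10.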